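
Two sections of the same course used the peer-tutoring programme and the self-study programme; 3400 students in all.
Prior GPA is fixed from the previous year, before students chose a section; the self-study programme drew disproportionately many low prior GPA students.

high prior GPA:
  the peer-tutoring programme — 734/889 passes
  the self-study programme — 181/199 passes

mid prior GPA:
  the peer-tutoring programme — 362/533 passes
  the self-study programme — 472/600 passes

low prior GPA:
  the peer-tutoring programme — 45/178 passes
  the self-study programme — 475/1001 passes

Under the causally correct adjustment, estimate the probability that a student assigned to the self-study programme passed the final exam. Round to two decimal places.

0.72

Within every prior GPA band level the self-study programme has the higher rate, yet pooled the peer-tutoring programme does — Simpson's reversal.
Prior GPA band satisfies the back-door criterion: it is not a descendant of the teaching method, and it blocks the spurious path from teaching method to outcome. Adjusting for it (i.e., using the within-prior GPA band rates) gives the causal effect.
Standardising the self-study programme to the population prior GPA band mix: 0.320·181/199 + 0.333·472/600 + 0.347·475/1001 = 0.718.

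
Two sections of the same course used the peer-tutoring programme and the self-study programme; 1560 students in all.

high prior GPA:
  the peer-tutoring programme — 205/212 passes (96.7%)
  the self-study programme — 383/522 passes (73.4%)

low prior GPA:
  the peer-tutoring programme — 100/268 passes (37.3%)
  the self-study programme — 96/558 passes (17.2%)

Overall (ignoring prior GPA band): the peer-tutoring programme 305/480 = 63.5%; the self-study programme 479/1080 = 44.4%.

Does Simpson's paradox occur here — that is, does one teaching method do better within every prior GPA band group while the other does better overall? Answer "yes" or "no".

Within each prior GPA band level (high prior GPA 96.7% vs 73.4%; low prior GPA 37.3% vs 17.2%), the peer-tutoring programme has the higher rate every time. Pooled: 63.5% vs 44.4% — the peer-tutoring programme has the higher rate overall. They agree.

no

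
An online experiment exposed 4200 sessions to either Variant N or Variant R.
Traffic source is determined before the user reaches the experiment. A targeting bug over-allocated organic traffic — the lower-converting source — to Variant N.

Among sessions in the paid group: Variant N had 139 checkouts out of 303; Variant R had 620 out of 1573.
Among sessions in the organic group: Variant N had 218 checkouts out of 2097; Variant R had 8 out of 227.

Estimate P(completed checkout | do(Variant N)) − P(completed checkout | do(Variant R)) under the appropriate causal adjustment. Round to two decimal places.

+0.07

Variant N is higher inside every traffic source stratum but Variant R is higher in aggregate. Whether to stratify depends on how traffic source relates to the variant.
Traffic source satisfies the back-door criterion: it is not a descendant of the variant, and it blocks the spurious path from variant to outcome. Adjusting for it (i.e., using the within-traffic source rates) gives the causal effect.
Adjusting over the population distribution of traffic source: 0.447·(0.459−0.394) + 0.553·(0.104−0.035) = +0.067.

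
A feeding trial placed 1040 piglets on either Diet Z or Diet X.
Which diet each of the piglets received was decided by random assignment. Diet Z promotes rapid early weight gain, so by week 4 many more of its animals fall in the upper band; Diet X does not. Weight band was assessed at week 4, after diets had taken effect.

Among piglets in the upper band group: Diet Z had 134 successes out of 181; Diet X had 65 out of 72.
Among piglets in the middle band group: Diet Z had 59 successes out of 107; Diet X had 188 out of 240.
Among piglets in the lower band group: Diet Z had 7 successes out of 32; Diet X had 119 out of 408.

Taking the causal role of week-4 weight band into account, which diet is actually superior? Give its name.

Diet Z

The week-4 weight band-specific comparison favours Diet X throughout, but the pooled figures favour Diet Z. The question is whether to condition on week-4 weight band.
Week-4 weight band here is a post-treatment variable shaped by the diet; conditioning on it would introduce bias rather than remove it. The overall comparison is the causal one.
Pooled: Diet Z 62.5% vs Diet X 51.7%; Diet Z is higher overall.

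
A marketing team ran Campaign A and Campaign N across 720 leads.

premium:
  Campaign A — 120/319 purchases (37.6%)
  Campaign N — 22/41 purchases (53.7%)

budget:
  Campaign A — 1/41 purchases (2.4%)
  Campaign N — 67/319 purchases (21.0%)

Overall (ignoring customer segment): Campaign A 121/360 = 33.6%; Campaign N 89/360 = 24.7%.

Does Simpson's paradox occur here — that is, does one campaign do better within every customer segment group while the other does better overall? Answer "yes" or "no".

Within each customer segment level (premium 37.6% vs 53.7%; budget 2.4% vs 21.0%), Campaign N has the higher rate every time. Pooled: 33.6% vs 24.7% — Campaign A has the higher rate overall. The two comparisons disagree.

yes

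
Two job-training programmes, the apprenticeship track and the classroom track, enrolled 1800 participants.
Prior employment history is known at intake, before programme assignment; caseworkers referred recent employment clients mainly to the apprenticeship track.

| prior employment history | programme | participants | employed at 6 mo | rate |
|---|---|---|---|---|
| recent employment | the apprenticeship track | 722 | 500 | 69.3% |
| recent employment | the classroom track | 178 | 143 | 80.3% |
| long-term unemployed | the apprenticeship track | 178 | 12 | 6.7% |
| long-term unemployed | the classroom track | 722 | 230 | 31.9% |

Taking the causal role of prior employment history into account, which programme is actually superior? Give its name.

Prior employment history is set before the programme has any effect — it is not caused by the programme — and it independently drives the outcome. That makes it a confounder, so the causal comparison is within prior employment history levels.
Within each level — recent employment: 69.3% vs 80.3%; long-term unemployed: 6.7% vs 31.9% — the classroom track is higher every time.

the classroom track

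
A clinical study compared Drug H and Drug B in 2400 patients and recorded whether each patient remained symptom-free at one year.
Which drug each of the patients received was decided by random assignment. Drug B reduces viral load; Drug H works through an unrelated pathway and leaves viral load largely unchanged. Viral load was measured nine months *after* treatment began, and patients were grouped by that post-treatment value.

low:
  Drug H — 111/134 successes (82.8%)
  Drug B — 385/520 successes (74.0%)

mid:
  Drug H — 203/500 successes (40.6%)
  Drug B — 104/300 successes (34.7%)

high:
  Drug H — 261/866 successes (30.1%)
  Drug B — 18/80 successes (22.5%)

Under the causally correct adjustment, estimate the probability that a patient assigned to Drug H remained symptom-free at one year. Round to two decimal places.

0.38

Viral load is downstream of the drug. One should not condition on a consequence of treatment, so the overall rates are the right comparison.
So P(outcome | do(Drug H)) is just the pooled rate for Drug H: 575/1500 = 0.383.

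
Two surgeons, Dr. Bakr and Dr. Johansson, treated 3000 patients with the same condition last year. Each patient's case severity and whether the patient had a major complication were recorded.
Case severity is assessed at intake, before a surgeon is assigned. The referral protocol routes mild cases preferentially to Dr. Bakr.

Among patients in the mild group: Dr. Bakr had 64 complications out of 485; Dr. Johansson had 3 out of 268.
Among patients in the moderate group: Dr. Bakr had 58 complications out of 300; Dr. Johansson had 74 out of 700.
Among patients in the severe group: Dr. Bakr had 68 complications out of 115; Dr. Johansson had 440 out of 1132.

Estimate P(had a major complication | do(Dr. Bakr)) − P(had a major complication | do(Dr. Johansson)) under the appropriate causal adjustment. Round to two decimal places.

Since case severity is a pre-existing factor (not a product of the surgeon) and it affects the outcome on its own, it is a confounder. The stratified rates, not the pooled rate, identify the causal effect.
Adjusting over the population distribution of case severity: 0.251·(0.132−0.011) + 0.333·(0.193−0.106) + 0.416·(0.591−0.389) = +0.144.

+0.14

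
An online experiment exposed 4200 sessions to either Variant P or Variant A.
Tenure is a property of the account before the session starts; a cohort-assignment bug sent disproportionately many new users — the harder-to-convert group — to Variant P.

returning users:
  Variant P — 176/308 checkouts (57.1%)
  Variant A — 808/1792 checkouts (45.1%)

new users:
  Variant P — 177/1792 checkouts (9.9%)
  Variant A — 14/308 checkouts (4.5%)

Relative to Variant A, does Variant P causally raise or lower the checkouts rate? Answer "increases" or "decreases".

User tenure is set before the variant has any effect — it is not caused by the variant — and it independently drives the outcome. That makes it a confounder, so the causal comparison is within user tenure levels.
Within each level — returning users: 57.1% vs 45.1%; new users: 9.9% vs 4.5% — Variant P is higher every time.

increases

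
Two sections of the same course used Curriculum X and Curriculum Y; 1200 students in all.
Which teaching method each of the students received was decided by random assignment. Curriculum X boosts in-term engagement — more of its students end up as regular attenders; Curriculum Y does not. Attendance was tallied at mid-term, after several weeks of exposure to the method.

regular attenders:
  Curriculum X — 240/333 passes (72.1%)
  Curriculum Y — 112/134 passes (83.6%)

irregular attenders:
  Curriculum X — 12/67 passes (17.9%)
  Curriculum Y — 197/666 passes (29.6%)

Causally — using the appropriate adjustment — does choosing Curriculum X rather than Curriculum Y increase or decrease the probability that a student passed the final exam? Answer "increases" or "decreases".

The stratified and pooled comparisons disagree (Curriculum Y wins within each mid-term attendance; Curriculum X wins overall), so the answer turns on the causal role of mid-term attendance.
Mid-term attendance lies on the pathway teaching method → mid-term attendance → outcome, so adjusting for it blocks the indirect effect. For the total causal effect of teaching method, use the unadjusted pooled rates.
Pooled: Curriculum X 63.0% vs Curriculum Y 38.6%; Curriculum X is higher overall.

increases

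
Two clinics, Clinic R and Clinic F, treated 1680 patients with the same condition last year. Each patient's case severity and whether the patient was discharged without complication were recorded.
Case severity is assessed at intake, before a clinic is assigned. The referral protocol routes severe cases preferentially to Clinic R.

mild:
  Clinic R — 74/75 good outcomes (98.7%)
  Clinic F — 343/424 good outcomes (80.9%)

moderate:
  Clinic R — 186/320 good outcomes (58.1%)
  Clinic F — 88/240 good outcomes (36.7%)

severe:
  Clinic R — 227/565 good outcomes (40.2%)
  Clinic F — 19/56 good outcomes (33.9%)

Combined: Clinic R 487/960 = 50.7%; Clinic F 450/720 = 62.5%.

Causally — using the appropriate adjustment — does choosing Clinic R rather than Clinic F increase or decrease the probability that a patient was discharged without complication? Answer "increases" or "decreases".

Within every case severity level Clinic R has the higher rate, yet pooled Clinic F does — Simpson's reversal.
The imbalance in case severity arose from how patients were allocated, not from anything the clinic did; and case severity independently affects the outcome. The pooled gap is confounded — condition on case severity.
Within each level — mild: 98.7% vs 80.9%; moderate: 58.1% vs 36.7%; severe: 40.2% vs 33.9% — Clinic R is higher every time.

increases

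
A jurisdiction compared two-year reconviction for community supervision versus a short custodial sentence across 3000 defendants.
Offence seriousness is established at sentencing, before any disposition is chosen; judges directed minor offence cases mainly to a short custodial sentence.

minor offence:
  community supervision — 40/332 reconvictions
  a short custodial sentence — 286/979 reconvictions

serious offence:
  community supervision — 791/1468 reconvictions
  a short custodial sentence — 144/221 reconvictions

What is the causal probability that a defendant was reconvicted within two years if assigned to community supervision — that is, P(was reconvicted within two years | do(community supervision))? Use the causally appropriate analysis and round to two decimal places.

The offence seriousness-specific comparison favours community supervision throughout, but the pooled figures favour a short custodial sentence. The question is whether to condition on offence seriousness.
Offence seriousness is set before the disposition has any effect — it is not caused by the disposition — and it independently drives the outcome. That makes it a confounder, so the causal comparison is within offence seriousness levels.
Standardising community supervision to the population offence seriousness mix: 0.437·40/332 + 0.563·791/1468 = 0.356.

0.36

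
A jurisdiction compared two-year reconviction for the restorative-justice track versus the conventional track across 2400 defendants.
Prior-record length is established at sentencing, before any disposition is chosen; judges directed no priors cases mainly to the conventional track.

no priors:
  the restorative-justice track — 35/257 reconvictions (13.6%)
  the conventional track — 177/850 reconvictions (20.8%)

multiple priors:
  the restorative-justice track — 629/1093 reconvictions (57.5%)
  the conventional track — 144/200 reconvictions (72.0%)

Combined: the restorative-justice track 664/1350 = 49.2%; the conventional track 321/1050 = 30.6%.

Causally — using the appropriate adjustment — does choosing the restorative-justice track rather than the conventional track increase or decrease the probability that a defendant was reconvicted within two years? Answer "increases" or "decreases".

Prior-record length is set before the disposition has any effect — it is not caused by the disposition — and it independently drives the outcome. That makes it a confounder, so the causal comparison is within prior-record length levels.
Within each level — no priors: 13.6% vs 20.8%; multiple priors: 57.5% vs 72.0% — the restorative-justice track is lower every time.

decreases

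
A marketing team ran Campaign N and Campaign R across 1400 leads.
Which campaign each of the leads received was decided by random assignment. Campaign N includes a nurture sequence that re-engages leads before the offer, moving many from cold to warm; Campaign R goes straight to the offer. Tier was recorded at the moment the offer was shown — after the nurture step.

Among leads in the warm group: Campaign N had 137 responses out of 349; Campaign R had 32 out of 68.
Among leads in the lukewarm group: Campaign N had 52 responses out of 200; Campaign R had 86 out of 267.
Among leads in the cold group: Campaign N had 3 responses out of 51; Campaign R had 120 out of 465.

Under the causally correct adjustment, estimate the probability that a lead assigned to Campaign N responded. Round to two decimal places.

0.32

The stratified and pooled comparisons disagree (Campaign R wins within each engagement tier; Campaign N wins overall), so the answer turns on the causal role of engagement tier.
Because the campaign influences engagement tier, engagement tier is a post-treatment mediator, not a confounder. Stratifying on it would bias the estimate; the causal effect is the crude pooled difference.
So P(outcome | do(Campaign N)) is just the pooled rate for Campaign N: 192/600 = 0.320.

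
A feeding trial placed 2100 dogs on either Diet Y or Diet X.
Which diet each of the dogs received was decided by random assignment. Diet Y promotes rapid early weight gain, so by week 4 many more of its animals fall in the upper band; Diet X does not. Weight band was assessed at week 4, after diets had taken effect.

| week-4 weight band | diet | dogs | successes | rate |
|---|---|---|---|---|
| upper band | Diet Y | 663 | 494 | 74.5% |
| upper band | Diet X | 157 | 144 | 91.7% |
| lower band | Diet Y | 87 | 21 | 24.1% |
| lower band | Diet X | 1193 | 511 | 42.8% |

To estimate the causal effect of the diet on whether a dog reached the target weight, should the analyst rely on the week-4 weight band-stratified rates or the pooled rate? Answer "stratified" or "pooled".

pooled

The week-4 weight band-specific comparison favours Diet X throughout, but the pooled figures favour Diet Y. The question is whether to condition on week-4 weight band.
Week-4 weight band lies on the pathway diet → week-4 weight band → outcome, so adjusting for it blocks the indirect effect. For the total causal effect of diet, use the unadjusted pooled rates.
Pooled: Diet Y 68.7% vs Diet X 48.5%; Diet Y is higher overall.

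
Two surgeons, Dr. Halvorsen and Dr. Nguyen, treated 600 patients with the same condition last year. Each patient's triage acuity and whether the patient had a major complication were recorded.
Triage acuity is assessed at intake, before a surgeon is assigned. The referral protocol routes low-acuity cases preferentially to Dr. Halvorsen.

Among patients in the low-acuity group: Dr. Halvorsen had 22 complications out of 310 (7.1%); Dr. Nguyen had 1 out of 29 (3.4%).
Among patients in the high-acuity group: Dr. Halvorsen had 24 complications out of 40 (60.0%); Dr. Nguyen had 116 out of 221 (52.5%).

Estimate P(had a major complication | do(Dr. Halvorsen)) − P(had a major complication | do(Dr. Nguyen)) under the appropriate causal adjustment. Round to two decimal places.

+0.05

Triage acuity is set before the surgeon has any effect — it is not caused by the surgeon — and it independently drives the outcome. That makes it a confounder, so the causal comparison is within triage acuity levels.
Adjusting over the population distribution of triage acuity: 0.565·(0.071−0.034) + 0.435·(0.600−0.525) = +0.053.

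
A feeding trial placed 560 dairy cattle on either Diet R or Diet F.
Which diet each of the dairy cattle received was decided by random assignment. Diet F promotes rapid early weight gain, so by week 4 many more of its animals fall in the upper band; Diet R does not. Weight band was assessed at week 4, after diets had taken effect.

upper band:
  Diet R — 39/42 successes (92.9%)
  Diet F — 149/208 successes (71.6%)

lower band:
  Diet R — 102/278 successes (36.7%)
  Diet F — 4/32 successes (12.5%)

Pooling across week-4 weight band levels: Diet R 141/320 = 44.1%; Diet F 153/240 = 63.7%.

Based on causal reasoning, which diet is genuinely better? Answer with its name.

Diet F

The stratified and pooled comparisons disagree (Diet R wins within each week-4 weight band; Diet F wins overall), so the answer turns on the causal role of week-4 weight band.
Week-4 weight band is recorded after the diet and is itself shifted by it — it sits on the causal path from diet to outcome. Conditioning on a mediator would strip out part of the effect we want; the pooled comparison gives the total causal effect.
Pooled: Diet R 44.1% vs Diet F 63.7%; Diet F is higher overall.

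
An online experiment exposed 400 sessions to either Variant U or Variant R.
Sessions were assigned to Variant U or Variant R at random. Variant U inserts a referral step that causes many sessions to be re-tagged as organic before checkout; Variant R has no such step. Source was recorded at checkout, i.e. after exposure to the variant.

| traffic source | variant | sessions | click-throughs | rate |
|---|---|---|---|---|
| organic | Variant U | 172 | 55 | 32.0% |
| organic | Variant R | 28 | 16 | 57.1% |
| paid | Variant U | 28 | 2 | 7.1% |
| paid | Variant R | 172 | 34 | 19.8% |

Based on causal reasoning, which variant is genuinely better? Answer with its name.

The stratified and pooled comparisons disagree (Variant R wins within each traffic source; Variant U wins overall), so the answer turns on the causal role of traffic source.
Stratifying would compare variants among sessions the variants themselves sorted into traffic source groups — a form of selection on an intermediate. The unconditioned pooled rates give the total causal effect.
Pooled: Variant U 28.5% vs Variant R 25.0%; Variant U is higher overall.

Variant U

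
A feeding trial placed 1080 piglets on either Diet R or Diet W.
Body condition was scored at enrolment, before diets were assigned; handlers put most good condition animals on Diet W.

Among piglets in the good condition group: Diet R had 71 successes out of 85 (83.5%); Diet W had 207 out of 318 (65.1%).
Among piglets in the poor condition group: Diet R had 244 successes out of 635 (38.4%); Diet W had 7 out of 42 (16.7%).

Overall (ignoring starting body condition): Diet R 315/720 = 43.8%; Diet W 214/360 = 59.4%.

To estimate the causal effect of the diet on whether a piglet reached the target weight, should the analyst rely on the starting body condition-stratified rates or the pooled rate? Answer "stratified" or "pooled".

Starting body condition differs across diets for reasons unrelated to any effect of the diet itself, and it separately predicts the outcome — a classic confounder. We must compare within starting body condition levels.
Within each level — good condition: 83.5% vs 65.1%; poor condition: 38.4% vs 16.7% — Diet R is higher every time.

stratified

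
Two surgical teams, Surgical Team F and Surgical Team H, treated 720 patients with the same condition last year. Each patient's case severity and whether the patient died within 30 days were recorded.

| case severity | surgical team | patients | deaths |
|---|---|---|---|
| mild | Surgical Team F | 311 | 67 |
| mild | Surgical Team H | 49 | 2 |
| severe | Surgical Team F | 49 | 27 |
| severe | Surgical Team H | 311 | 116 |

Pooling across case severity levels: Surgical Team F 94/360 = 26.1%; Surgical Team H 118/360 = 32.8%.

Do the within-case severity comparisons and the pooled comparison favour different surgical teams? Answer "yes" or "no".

Within each case severity level (mild 21.5% vs 4.1%; severe 55.1% vs 37.3%), Surgical Team H has the lower rate every time. Pooled: 26.1% vs 32.8% — Surgical Team F has the lower rate overall. The two comparisons disagree.

yes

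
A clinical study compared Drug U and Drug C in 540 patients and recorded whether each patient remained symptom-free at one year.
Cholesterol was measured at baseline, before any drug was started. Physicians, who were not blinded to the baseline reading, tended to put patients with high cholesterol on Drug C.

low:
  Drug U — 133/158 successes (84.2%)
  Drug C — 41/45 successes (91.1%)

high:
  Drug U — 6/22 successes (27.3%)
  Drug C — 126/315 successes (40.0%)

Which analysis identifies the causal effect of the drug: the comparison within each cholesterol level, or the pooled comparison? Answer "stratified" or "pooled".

Nothing the drug does changes cholesterol; the imbalance is an allocation artefact. With cholesterol also predicting the outcome, the pooled figure is confounded, and the within-stratum comparison is the causal one.
Within each level — low: 84.2% vs 91.1%; high: 27.3% vs 40.0% — Drug C is higher every time.

stratified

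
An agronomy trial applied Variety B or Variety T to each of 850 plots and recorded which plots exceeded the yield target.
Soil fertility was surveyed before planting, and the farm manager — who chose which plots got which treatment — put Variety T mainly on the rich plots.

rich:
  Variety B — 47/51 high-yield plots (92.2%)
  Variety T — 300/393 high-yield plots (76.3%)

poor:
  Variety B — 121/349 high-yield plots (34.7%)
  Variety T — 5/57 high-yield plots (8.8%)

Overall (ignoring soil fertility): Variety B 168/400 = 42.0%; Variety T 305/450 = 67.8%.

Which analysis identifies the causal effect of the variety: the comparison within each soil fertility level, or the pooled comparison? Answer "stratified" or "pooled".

stratified

Soil fertility satisfies the back-door criterion: it is not a descendant of the variety, and it blocks the spurious path from variety to outcome. Adjusting for it (i.e., using the within-soil fertility rates) gives the causal effect.
Within each level — rich: 92.2% vs 76.3%; poor: 34.7% vs 8.8% — Variety B is higher every time.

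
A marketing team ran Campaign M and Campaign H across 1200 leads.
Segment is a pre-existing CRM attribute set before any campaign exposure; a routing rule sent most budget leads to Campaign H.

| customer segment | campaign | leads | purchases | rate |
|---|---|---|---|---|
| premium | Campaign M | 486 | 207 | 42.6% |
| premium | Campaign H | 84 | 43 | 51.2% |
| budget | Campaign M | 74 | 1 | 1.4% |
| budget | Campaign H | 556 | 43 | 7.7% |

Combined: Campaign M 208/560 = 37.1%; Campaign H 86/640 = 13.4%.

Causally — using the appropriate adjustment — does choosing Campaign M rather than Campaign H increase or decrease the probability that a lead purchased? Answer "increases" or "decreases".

The customer segment-specific comparison favours Campaign H throughout, but the pooled figures favour Campaign M. The question is whether to condition on customer segment.
Here customer segment is a common cause — it drives both which campaign a case falls under and the outcome. The crude comparison mixes populations; the stratum-specific rates are the causally relevant ones.
Within each level — premium: 42.6% vs 51.2%; budget: 1.4% vs 7.7% — Campaign H is higher every time.

decreases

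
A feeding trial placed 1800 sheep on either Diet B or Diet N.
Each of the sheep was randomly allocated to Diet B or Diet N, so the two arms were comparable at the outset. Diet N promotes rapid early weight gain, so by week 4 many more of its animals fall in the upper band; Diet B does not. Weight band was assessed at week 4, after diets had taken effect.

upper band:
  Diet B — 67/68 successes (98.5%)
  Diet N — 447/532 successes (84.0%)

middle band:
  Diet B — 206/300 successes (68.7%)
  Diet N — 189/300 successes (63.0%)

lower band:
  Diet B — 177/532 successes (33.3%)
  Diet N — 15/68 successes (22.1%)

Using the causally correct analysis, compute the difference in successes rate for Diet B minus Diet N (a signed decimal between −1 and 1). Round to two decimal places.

Week-4 weight band is downstream of the diet. One should not condition on a consequence of treatment, so the overall rates are the right comparison.
The causal difference is the pooled difference: 0.500 − 0.723 = -0.223.

-0.22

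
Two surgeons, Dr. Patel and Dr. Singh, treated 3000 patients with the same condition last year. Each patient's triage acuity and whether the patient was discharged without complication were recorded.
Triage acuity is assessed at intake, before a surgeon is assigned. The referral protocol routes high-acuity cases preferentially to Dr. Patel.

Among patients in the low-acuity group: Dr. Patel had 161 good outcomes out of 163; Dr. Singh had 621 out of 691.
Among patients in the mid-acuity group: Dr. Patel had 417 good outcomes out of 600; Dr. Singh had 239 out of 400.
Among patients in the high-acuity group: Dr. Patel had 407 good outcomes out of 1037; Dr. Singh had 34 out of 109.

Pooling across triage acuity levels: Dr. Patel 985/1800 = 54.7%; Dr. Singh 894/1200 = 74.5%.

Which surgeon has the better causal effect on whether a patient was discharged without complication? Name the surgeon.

The stratified and pooled comparisons disagree (Dr. Patel wins within each triage acuity; Dr. Singh wins overall), so the answer turns on the causal role of triage acuity.
Since triage acuity is a pre-existing factor (not a product of the surgeon) and it affects the outcome on its own, it is a confounder. The stratified rates, not the pooled rate, identify the causal effect.
Within each level — low-acuity: 98.8% vs 89.9%; mid-acuity: 69.5% vs 59.8%; high-acuity: 39.2% vs 31.2% — Dr. Patel is higher every time.

Dr. Patel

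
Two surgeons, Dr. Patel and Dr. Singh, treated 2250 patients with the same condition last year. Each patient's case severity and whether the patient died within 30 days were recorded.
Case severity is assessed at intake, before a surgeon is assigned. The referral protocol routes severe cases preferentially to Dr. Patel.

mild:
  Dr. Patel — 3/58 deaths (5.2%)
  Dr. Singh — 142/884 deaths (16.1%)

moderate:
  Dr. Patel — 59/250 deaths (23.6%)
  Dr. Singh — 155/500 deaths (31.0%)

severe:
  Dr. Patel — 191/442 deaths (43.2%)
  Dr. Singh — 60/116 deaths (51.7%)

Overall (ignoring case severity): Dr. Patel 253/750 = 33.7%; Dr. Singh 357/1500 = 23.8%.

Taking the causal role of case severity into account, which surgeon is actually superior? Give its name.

The stratified and pooled comparisons disagree (Dr. Patel wins within each case severity; Dr. Singh wins overall), so the answer turns on the causal role of case severity.
The imbalance in case severity arose from how patients were allocated, not from anything the surgeon did; and case severity independently affects the outcome. The pooled gap is confounded — condition on case severity.
Within each level — mild: 5.2% vs 16.1%; moderate: 23.6% vs 31.0%; severe: 43.2% vs 51.7% — Dr. Patel is lower every time.

Dr. Patel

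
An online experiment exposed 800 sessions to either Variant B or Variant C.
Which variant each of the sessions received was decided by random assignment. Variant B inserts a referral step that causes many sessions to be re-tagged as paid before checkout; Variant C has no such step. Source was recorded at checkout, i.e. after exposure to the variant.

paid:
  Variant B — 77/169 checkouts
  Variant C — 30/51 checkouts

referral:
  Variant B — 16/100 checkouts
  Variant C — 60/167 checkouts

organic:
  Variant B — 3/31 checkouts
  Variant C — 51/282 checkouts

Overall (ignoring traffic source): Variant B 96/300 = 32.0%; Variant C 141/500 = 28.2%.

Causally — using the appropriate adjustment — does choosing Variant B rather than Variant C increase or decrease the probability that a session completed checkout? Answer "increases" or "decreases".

increases

Because the variant influences traffic source, traffic source is a post-treatment mediator, not a confounder. Stratifying on it would bias the estimate; the causal effect is the crude pooled difference.
Pooled: Variant B 32.0% vs Variant C 28.2%; Variant B is higher overall.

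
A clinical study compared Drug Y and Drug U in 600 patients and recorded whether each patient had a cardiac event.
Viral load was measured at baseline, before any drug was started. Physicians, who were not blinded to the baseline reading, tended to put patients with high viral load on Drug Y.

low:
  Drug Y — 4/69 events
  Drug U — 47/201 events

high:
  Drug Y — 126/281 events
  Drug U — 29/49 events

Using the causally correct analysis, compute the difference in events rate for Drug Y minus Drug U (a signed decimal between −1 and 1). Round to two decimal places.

The viral load-specific comparison favours Drug Y throughout, but the pooled figures favour Drug U. The question is whether to condition on viral load.
The imbalance in viral load arose from how patients were allocated, not from anything the drug did; and viral load independently affects the outcome. The pooled gap is confounded — condition on viral load.
Adjusting over the population distribution of viral load: 0.450·(0.058−0.234) + 0.550·(0.448−0.592) = -0.158.

-0.16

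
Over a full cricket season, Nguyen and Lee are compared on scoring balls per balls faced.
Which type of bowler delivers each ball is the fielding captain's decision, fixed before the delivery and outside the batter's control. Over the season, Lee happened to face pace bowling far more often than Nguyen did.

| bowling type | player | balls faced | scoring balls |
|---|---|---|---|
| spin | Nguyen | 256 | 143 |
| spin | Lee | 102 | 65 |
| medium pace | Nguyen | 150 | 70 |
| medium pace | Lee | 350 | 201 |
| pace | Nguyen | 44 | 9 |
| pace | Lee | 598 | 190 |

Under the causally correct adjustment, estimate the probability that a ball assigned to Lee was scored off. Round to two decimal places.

Within every bowling type level Lee has the higher rate, yet pooled Nguyen does — Simpson's reversal.
Since bowling type is a pre-existing factor (not a product of the player) and it affects the outcome on its own, it is a confounder. The stratified rates, not the pooled rate, identify the causal effect.
Standardising Lee to the population bowling type mix: 0.239·65/102 + 0.333·201/350 + 0.428·190/598 = 0.480.

0.48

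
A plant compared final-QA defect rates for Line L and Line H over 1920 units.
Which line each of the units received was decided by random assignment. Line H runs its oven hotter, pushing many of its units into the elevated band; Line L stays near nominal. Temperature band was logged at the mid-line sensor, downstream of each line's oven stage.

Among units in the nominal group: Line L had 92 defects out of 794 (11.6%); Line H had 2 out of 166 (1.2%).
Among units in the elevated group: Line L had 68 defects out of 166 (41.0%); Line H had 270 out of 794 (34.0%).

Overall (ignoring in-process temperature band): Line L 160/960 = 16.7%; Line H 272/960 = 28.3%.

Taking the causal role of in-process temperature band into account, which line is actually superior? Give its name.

Line L

In-process temperature band is recorded after the line and is itself shifted by it — it sits on the causal path from line to outcome. Conditioning on a mediator would strip out part of the effect we want; the pooled comparison gives the total causal effect.
Pooled: Line L 16.7% vs Line H 28.3%; Line L is lower overall.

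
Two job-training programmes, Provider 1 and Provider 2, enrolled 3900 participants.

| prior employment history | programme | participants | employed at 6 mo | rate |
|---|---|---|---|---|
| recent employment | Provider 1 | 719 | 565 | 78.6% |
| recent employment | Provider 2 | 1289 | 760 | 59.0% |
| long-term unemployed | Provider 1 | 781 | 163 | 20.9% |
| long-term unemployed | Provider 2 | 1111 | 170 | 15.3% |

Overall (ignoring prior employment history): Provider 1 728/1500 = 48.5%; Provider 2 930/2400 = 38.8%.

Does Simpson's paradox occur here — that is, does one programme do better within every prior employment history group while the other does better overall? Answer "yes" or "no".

no

Within each prior employment history level (recent employment 78.6% vs 59.0%; long-term unemployed 20.9% vs 15.3%), Provider 1 has the higher rate every time. Pooled: 48.5% vs 38.8% — Provider 1 has the higher rate overall. They agree.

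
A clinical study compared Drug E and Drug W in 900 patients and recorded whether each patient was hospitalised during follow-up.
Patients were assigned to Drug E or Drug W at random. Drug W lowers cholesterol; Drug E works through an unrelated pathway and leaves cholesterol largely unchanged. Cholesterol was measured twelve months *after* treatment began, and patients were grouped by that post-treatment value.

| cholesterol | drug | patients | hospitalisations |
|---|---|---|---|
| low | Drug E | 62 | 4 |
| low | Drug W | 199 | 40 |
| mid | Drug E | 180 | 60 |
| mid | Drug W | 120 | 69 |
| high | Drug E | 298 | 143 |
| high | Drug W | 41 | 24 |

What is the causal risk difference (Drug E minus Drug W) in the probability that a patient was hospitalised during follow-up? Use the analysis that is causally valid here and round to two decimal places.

Cholesterol is downstream of the drug. One should not condition on a consequence of treatment, so the overall rates are the right comparison.
The causal difference is the pooled difference: 0.383 − 0.369 = +0.014.

+0.01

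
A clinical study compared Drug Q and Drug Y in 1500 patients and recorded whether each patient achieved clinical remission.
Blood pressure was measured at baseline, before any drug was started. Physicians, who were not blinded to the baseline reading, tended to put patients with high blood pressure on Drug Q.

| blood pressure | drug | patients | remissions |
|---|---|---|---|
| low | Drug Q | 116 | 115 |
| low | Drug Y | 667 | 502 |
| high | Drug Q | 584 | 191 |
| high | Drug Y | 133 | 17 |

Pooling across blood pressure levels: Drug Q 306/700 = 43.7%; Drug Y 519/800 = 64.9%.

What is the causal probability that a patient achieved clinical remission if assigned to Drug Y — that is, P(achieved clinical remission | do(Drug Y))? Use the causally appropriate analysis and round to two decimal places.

The imbalance in blood pressure arose from how patients were allocated, not from anything the drug did; and blood pressure independently affects the outcome. The pooled gap is confounded — condition on blood pressure.
Standardising Drug Y to the population blood pressure mix: 0.522·502/667 + 0.478·17/133 = 0.454.

0.45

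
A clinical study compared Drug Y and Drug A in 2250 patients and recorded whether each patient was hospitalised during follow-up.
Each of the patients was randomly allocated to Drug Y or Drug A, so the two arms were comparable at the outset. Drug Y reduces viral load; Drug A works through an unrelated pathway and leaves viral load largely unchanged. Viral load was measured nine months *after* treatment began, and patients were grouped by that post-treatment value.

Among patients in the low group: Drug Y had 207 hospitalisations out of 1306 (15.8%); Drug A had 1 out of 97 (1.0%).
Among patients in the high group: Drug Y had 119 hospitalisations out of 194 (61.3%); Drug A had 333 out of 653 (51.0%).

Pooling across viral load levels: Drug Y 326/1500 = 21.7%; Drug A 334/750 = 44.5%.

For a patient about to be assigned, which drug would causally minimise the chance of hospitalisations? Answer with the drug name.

Drug A is lower inside every viral load stratum but Drug Y is lower in aggregate. Whether to stratify depends on how viral load relates to the drug.
Viral load lies on the pathway drug → viral load → outcome, so adjusting for it blocks the indirect effect. For the total causal effect of drug, use the unadjusted pooled rates.
Pooled: Drug Y 21.7% vs Drug A 44.5%; Drug Y is lower overall.

Drug Y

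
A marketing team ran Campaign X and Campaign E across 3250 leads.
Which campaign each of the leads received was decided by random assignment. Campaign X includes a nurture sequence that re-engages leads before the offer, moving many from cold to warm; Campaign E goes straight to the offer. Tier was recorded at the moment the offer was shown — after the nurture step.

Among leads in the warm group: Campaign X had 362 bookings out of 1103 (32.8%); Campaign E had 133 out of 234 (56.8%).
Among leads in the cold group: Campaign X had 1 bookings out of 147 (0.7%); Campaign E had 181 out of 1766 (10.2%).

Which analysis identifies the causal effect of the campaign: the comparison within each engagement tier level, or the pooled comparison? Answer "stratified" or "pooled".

Engagement tier is downstream of the campaign. One should not condition on a consequence of treatment, so the overall rates are the right comparison.
Pooled: Campaign X 29.0% vs Campaign E 15.7%; Campaign X is higher overall.

pooled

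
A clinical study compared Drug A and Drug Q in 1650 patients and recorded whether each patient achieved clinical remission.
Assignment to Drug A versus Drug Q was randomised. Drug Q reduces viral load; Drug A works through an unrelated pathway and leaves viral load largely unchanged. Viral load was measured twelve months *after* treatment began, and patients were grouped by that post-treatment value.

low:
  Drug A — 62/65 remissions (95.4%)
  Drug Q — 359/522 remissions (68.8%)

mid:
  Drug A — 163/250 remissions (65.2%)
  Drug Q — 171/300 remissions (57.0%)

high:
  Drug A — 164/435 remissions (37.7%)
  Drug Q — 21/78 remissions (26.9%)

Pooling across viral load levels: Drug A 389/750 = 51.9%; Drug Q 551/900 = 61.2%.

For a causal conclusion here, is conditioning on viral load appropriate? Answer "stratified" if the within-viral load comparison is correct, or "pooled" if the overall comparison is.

pooled

Drug A is higher inside every viral load stratum but Drug Q is higher in aggregate. Whether to stratify depends on how viral load relates to the drug.
Viral load is downstream of the drug. One should not condition on a consequence of treatment, so the overall rates are the right comparison.
Pooled: Drug A 51.9% vs Drug Q 61.2%; Drug Q is higher overall.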